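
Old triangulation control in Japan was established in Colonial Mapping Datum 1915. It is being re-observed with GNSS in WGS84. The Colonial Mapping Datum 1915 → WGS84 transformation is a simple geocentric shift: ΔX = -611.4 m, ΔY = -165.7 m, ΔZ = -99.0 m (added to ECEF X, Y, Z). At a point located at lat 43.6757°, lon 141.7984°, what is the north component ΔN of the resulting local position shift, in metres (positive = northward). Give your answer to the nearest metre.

ΔN = -333 m

The local north axis is (−sin φ cos λ, −sin φ sin λ, cos φ), giving ΔN = -331.796 + 70.766 − 71.603 = -332.63 m.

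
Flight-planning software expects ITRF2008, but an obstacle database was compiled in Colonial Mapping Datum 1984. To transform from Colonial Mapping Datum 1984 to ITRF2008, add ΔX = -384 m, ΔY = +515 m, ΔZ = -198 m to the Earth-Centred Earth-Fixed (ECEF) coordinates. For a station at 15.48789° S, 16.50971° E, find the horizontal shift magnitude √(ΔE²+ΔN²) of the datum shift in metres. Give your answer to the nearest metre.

The local east axis at (φ, λ) is (−sin λ, cos λ, 0), so ΔE = −sin(16.50971°)·(-384) + cos(16.50971°)·515 = 602.89 m.
The local north axis is (−sin φ cos λ, −sin φ sin λ, cos φ), giving ΔN = -98.314 + 39.081 − 190.810 = -250.04 m.
Horizontal magnitude = √(ΔE² + ΔN²) = √(602.89² + (-250.04)²) = 652.69 m.

653 m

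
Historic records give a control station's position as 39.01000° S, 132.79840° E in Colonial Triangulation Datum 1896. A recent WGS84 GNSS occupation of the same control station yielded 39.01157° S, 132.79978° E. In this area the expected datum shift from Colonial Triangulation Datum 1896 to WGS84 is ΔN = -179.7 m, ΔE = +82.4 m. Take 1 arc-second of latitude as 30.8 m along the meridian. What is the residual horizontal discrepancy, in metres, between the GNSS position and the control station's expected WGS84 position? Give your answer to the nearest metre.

Observed coordinate differences: Δφ = -0.00157°, Δλ = +0.00138°.
Converting to metres (1° lat = 110880 m, cos φ = 0.777036): observed ΔN = -174.1 m, observed ΔE = 118.9 m.
Subtracting the expected shift leaves a residual of -174.1 − (-179.7) = 5.6 m north and 118.9 − (82.4) = 36.5 m east.
Residual distance = √(5.6² + 36.5²) = 36.9 m.

37 m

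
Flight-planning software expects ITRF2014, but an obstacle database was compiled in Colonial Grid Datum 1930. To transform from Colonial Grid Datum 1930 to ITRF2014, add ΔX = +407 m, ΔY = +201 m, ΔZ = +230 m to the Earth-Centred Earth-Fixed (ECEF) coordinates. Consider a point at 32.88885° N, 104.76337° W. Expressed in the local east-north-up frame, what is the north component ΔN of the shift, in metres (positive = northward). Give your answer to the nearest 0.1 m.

ΔN = 355.0 m

The local north axis is (−sin φ cos λ, −sin φ sin λ, cos φ), giving ΔN = 56.318 + 105.542 + 193.137 = 355.00 m.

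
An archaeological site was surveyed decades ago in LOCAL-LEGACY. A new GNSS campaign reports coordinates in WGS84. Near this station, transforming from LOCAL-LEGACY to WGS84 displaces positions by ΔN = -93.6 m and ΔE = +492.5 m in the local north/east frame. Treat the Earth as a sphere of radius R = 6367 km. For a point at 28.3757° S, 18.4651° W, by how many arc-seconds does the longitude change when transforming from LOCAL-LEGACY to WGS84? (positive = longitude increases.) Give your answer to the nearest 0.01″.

Δλ = 18.13″

At latitude -28.3757°, cos φ = 0.879850.
One radian of longitude at latitude φ spans R cos φ, so Δλ = ΔE / (R cos φ) = 492.5 / (6367000 × 0.879850) = 8.7915e-05 rad = 18.134″.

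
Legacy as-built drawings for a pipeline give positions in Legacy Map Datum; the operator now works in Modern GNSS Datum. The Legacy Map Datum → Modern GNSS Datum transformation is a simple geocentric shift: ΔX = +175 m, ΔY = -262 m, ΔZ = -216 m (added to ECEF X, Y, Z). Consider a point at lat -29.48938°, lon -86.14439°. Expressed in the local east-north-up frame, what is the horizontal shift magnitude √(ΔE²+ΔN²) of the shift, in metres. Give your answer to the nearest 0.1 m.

At φ = -29.48938°, λ = -86.14439°: sin φ = -0.492262, cos φ = 0.870447, sin λ = -0.997737, cos λ = 0.067242.
ΔE = −sin λ·ΔX + cos λ·ΔY = −(-0.997737)·(175) + (0.067242)·(-262) = 156.99 m.
ΔN = −sin φ cos λ·ΔX − sin φ sin λ·ΔY + cos φ·ΔZ = −(-0.492262)(0.067242)(175) − (-0.492262)(-0.997737)(-262) + (0.870447)(-216) = -53.54 m.
Horizontal magnitude = √(ΔE² + ΔN²) = √(156.99² + (-53.54)²) = 165.87 m.

165.9 m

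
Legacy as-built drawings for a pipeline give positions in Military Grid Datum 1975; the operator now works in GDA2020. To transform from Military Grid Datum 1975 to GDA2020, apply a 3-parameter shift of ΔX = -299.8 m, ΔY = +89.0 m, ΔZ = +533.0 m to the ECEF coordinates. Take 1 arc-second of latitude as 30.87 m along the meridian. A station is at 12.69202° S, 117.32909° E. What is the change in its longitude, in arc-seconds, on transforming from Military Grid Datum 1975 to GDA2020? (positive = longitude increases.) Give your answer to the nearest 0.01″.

Δλ = 7.49″

sin φ = -0.219710, cos φ = 0.975565, sin λ = 0.888384, cos λ = -0.459101.
East component: ΔE = −sin λ·ΔX + cos λ·ΔY = −(0.888384)(-299.8) + (-0.459101)(89.0) = 225.48 m.
1° of latitude spans 3600 × 30.87 = 111132 m; at latitude φ, 1° of longitude spans that × cos φ = 108416.5 m, so Δλ = 225.48 / 108416.5 × 3600 = 7.487″.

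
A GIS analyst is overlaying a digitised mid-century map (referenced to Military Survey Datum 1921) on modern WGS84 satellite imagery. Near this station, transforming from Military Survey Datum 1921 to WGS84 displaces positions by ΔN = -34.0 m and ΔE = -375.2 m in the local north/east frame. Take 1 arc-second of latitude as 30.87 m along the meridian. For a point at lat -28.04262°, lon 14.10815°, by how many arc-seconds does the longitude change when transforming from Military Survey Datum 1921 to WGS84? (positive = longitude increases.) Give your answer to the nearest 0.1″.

Δλ = -13.8″

At latitude -28.04262°, cos φ = 0.882598.
1″ of longitude at this latitude = 30.87 × cos φ = 27.2458 m, so Δλ = -375.2 / 27.2458 = -13.771″.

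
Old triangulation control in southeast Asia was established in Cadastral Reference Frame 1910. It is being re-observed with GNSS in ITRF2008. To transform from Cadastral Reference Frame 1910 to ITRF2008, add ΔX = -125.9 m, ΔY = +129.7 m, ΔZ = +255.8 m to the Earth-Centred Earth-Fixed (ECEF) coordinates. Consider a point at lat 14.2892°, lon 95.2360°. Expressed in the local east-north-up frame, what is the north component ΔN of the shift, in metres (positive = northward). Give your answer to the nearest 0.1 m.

At φ = 14.2892°, λ = 95.2360°: sin φ = 0.246816, cos φ = 0.969062, sin λ = 0.995827, cos λ = -0.091258.
ΔN = −sin φ cos λ·ΔX − sin φ sin λ·ΔY + cos φ·ΔZ = −(0.246816)(-0.091258)(-125.9) − (0.246816)(0.995827)(129.7) + (0.969062)(255.8) = 213.17 m.

ΔN = 213.2 m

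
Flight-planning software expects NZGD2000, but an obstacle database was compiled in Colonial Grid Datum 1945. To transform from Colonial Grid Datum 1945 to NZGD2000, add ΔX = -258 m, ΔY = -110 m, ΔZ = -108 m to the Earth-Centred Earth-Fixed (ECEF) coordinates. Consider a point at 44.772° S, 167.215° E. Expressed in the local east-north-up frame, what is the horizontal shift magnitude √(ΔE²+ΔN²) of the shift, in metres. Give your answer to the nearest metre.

184 m

At φ = -44.772°, λ = 167.215°: sin φ = -0.704287, cos φ = 0.709915, sin λ = 0.221293, cos λ = -0.975207.
ΔE = −sin λ·ΔX + cos λ·ΔY = −(0.221293)·(-258) + (-0.975207)·(-110) = 164.37 m.
ΔN = −sin φ cos λ·ΔX − sin φ sin λ·ΔY + cos φ·ΔZ = −(-0.704287)(-0.975207)(-258) − (-0.704287)(0.221293)(-110) + (0.709915)(-108) = 83.39 m.
Horizontal magnitude = √(ΔE² + ΔN²) = √(164.37² + 83.39²) = 184.31 m.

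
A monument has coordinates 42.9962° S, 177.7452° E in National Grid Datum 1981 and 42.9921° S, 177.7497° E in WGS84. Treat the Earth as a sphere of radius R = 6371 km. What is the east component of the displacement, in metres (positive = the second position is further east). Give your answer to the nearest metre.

ΔE = 366 m

Δφ = -42.9921° − -42.9962° = +0.0041°; Δλ = 177.7497° − 177.7452° = +0.0045°.
1° along a meridian = πR/180 = 111195 m.
ΔN = Δφ × 111195 = 455.9 m; ΔE = Δλ × 111195 × cos(-42.9962°) = +0.0045 × 111195 × 0.731399 = 366.0 m.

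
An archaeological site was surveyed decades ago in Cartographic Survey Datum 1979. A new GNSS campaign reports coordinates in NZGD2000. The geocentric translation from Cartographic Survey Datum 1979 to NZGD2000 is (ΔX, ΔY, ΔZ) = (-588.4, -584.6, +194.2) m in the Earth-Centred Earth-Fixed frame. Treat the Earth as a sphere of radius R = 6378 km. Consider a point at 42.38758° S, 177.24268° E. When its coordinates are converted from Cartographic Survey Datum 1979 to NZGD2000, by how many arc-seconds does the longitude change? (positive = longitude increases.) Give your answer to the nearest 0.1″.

sin φ = -0.674142, cos φ = 0.738601, sin λ = 0.048106, cos λ = -0.998842.
East component: ΔE = −sin λ·ΔX + cos λ·ΔY = −(0.048106)(-588.4) + (-0.998842)(-584.6) = 612.23 m.
1° of latitude spans πR/180 = 111317 m; at latitude φ, 1° of longitude spans that × cos φ = 82219.0 m, so Δλ = 612.23 / 82219.0 × 3600 = 26.807″.

Δλ = 26.8″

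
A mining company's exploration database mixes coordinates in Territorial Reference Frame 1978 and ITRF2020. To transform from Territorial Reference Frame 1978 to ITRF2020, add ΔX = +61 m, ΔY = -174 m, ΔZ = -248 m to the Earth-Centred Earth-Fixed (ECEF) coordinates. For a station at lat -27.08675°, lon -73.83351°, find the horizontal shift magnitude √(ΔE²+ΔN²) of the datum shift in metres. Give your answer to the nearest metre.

At φ = -27.08675°, λ = -73.83351°: sin φ = -0.455339, cos φ = 0.890318, sin λ = -0.960457, cos λ = 0.278429.
ΔE = −sin λ·ΔX + cos λ·ΔY = −(-0.960457)·(61) + (0.278429)·(-174) = 10.14 m.
ΔN = −sin φ cos λ·ΔX − sin φ sin λ·ΔY + cos φ·ΔZ = −(-0.455339)(0.278429)(61) − (-0.455339)(-0.960457)(-174) + (0.890318)(-248) = -136.97 m.
Horizontal magnitude = √(ΔE² + ΔN²) = √(10.14² + (-136.97)²) = 137.34 m.

137 m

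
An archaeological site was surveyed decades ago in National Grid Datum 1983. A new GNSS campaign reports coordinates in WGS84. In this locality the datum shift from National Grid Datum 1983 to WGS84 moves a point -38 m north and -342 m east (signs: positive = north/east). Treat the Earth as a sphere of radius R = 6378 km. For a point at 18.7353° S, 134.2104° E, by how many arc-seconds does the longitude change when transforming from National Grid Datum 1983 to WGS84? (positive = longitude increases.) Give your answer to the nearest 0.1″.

At latitude -18.7353°, cos φ = 0.947013.
One radian of longitude at latitude φ spans R cos φ, so Δλ = ΔE / (R cos φ) = -342.0 / (6378000 × 0.947013) = -5.6622e-05 rad = -11.679″.

Δλ = -11.7″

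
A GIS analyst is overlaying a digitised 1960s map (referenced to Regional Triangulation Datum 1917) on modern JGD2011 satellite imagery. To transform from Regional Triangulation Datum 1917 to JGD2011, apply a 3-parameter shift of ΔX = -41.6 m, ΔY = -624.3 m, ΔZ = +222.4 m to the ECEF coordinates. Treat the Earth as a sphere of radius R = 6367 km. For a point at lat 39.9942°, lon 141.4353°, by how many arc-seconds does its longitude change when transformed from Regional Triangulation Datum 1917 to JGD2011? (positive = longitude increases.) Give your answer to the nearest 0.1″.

sin φ = 0.642710, cos φ = 0.766110, sin λ = 0.623398, cos λ = -0.781905.
East component: ΔE = −sin λ·ΔX + cos λ·ΔY = −(0.623398)(-41.6) + (-0.781905)(-624.3) = 514.08 m.
1° of latitude spans πR/180 = 111125 m; at latitude φ, 1° of longitude spans that × cos φ = 85134.0 m, so Δλ = 514.08 / 85134.0 × 3600 = 21.738″.

Δλ = 21.7″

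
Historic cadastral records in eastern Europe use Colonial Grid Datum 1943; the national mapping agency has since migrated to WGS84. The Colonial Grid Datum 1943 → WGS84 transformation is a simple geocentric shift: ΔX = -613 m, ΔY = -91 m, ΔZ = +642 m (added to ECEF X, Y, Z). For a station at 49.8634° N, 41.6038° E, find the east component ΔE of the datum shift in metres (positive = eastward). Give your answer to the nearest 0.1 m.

The local east axis at (φ, λ) is (−sin λ, cos λ, 0), so ΔE = −sin(41.6038°)·(-613) + cos(41.6038°)·(-91) = 338.97 m.

ΔE = 339.0 m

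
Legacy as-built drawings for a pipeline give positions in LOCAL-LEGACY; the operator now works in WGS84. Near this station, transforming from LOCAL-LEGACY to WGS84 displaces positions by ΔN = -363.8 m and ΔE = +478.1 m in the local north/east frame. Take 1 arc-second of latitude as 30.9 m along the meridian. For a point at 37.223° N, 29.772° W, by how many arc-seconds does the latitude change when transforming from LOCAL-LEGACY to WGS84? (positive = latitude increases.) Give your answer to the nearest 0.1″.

Δφ = -11.8″

1″ of latitude = 30.90 m, so Δφ = -363.8 / 30.90 = -11.773″.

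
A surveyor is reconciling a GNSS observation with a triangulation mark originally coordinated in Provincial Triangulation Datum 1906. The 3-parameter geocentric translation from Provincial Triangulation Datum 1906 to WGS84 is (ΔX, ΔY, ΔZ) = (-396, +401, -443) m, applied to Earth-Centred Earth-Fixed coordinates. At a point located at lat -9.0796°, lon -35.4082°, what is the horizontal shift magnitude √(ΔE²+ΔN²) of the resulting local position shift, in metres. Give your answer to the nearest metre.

At φ = -9.0796°, λ = -35.4082°: sin φ = -0.157806, cos φ = 0.987470, sin λ = -0.579398, cos λ = 0.815045.
ΔE = −sin λ·ΔX + cos λ·ΔY = −(-0.579398)·(-396) + (0.815045)·(401) = 97.39 m.
ΔN = −sin φ cos λ·ΔX − sin φ sin λ·ΔY + cos φ·ΔZ = −(-0.157806)(0.815045)(-396) − (-0.157806)(-0.579398)(401) + (0.987470)(-443) = -525.05 m.
Horizontal magnitude = √(ΔE² + ΔN²) = √(97.39² + (-525.05)²) = 534.00 m.

534 m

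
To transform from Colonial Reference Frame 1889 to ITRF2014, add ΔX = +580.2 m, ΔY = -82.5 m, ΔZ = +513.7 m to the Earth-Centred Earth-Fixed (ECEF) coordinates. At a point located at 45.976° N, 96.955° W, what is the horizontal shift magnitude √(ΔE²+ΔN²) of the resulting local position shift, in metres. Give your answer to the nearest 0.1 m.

681.8 m

At φ = 45.976°, λ = -96.955°: sin φ = 0.719049, cos φ = 0.694960, sin λ = -0.992642, cos λ = -0.121090.
ΔE = −sin λ·ΔX + cos λ·ΔY = −(-0.992642)·(580.2) + (-0.121090)·(-82.5) = 585.92 m.
ΔN = −sin φ cos λ·ΔX − sin φ sin λ·ΔY + cos φ·ΔZ = −(0.719049)(-0.121090)(580.2) − (0.719049)(-0.992642)(-82.5) + (0.694960)(513.7) = 348.63 m.
Horizontal magnitude = √(ΔE² + ΔN²) = √(585.92² + 348.63²) = 681.80 m.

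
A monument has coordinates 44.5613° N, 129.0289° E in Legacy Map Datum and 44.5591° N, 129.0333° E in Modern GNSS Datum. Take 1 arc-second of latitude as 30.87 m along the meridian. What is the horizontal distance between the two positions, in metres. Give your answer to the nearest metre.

Δφ = 44.5591° − 44.5613° = -0.0022°; Δλ = 129.0333° − 129.0289° = +0.0044°.
1° of latitude = 3600 × 30.87 = 111132 m.
ΔN = Δφ × 111132 = -244.5 m; ΔE = Δλ × 111132 × cos(44.5613°) = +0.0044 × 111132 × 0.712500 = 348.4 m.
Distance = √(ΔE² + ΔN²) = √(348.4² + (-244.5)²) = 425.6 m.

426 m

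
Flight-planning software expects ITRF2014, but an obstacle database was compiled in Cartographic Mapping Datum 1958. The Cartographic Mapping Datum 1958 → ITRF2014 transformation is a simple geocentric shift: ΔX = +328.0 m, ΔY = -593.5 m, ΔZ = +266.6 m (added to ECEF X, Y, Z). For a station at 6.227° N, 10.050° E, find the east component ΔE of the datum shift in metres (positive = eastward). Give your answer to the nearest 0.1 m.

At φ = 6.227°, λ = 10.050°: sin φ = 0.108468, cos φ = 0.994100, sin λ = 0.174508, cos λ = 0.984656.
ΔE = −sin λ·ΔX + cos λ·ΔY = −(0.174508)·(328.0) + (0.984656)·(-593.5) = -641.63 m.

ΔE = -641.6 m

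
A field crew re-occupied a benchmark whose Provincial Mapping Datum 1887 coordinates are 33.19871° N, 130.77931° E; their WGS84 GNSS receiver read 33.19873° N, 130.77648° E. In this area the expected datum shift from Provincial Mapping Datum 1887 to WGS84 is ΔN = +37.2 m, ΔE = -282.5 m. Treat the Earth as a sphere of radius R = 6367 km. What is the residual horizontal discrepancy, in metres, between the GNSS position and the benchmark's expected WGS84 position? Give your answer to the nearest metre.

40 m

Observed coordinate differences: Δφ = +0.00002°, Δλ = -0.00283°.
Converting to metres (1° lat = 111125 m, cos φ = 0.836777): observed ΔN = 2.2 m, observed ΔE = -263.2 m.
Subtracting the expected shift leaves a residual of 2.2 − (37.2) = -35.0 m north and -263.2 − (-282.5) = 19.3 m east.
Residual distance = √((-35.0)² + 19.3²) = 40.0 m.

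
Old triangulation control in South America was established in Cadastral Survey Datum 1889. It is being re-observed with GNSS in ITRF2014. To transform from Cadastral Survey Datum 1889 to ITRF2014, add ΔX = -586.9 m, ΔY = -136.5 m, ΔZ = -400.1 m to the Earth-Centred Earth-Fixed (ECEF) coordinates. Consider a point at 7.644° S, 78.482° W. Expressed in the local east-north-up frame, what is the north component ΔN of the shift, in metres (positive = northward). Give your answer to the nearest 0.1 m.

ΔN = -394.3 m

The local north axis is (−sin φ cos λ, −sin φ sin λ, cos φ), giving ΔN = -15.588 + 17.791 − 396.545 = -394.34 m.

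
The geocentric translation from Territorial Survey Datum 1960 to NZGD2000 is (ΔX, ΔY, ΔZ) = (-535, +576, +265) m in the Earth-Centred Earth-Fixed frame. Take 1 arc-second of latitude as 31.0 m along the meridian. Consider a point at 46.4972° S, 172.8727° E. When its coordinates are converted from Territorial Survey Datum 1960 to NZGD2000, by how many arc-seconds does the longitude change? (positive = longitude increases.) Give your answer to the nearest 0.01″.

Δλ = -23.67″

sin φ = -0.725341, cos φ = 0.688390, sin λ = 0.124074, cos λ = -0.992273.
East component: ΔE = −sin λ·ΔX + cos λ·ΔY = −(0.124074)(-535) + (-0.992273)(576) = -505.17 m.
1° of latitude spans 3600 × 31.00 = 111600 m; at latitude φ, 1° of longitude spans that × cos φ = 76824.3 m, so Δλ = -505.17 / 76824.3 × 3600 = -23.672″.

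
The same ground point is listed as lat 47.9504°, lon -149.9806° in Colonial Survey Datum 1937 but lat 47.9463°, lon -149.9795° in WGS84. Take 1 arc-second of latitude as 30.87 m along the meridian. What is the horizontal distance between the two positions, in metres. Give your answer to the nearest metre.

Δφ = 47.9463° − 47.9504° = -0.0041°; Δλ = -149.9795° − -149.9806° = +0.0011°.
1° of latitude = 3600 × 30.87 = 111132 m.
ΔN = Δφ × 111132 = -455.6 m; ΔE = Δλ × 111132 × cos(47.9504°) = +0.0011 × 111132 × 0.669774 = 81.9 m.
Distance = √(ΔE² + ΔN²) = √(81.9² + (-455.6)²) = 462.9 m.

463 m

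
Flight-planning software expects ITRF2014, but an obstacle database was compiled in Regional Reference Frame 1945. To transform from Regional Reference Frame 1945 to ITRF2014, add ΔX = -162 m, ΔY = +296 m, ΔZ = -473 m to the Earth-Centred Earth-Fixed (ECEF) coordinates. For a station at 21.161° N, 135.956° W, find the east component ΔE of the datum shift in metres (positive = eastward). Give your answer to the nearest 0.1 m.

ΔE = -325.4 m

At φ = 21.161°, λ = -135.956°: sin φ = 0.360990, cos φ = 0.932570, sin λ = -0.695211, cos λ = -0.718806.
ΔE = −sin λ·ΔX + cos λ·ΔY = −(-0.695211)·(-162) + (-0.718806)·(296) = -325.39 m.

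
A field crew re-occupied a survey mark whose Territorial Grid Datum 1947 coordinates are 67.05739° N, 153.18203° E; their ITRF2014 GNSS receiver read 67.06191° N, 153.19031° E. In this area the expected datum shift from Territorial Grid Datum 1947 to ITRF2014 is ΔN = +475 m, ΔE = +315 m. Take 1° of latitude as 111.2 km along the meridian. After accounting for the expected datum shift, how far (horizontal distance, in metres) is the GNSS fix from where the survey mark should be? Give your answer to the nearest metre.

52 m

Observed coordinate differences: Δφ = +0.00452°, Δλ = +0.00828°.
Converting to metres (1° lat = 111200 m, cos φ = 0.389809): observed ΔN = 502.6 m, observed ΔE = 358.9 m.
Subtracting the expected shift leaves a residual of 502.6 − (475) = 27.6 m north and 358.9 − (315) = 43.9 m east.
Residual distance = √(27.6² + 43.9²) = 51.9 m.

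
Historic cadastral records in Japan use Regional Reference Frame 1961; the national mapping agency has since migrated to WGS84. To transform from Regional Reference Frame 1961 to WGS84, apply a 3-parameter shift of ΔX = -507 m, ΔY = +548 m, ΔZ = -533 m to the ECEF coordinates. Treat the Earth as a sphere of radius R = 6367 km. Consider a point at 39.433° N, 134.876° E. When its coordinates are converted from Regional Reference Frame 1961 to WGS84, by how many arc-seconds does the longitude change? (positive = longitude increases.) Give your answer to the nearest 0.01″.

Δλ = -1.15″

sin φ = 0.635175, cos φ = 0.772368, sin λ = 0.708635, cos λ = -0.705575.
East component: ΔE = −sin λ·ΔX + cos λ·ΔY = −(0.708635)(-507) + (-0.705575)(548) = -27.38 m.
1° of latitude spans πR/180 = 111125 m; at latitude φ, 1° of longitude spans that × cos φ = 85829.5 m, so Δλ = -27.38 / 85829.5 × 3600 = -1.148″.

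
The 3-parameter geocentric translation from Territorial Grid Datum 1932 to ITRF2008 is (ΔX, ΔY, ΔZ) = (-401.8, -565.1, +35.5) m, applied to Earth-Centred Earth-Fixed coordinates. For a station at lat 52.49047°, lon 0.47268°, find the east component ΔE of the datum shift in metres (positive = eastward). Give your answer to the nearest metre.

ΔE = -562 m

At φ = 52.49047°, λ = 0.47268°: sin φ = 0.793252, cos φ = 0.608893, sin λ = 0.008250, cos λ = 0.999966.
ΔE = −sin λ·ΔX + cos λ·ΔY = −(0.008250)·(-401.8) + (0.999966)·(-565.1) = -561.77 m.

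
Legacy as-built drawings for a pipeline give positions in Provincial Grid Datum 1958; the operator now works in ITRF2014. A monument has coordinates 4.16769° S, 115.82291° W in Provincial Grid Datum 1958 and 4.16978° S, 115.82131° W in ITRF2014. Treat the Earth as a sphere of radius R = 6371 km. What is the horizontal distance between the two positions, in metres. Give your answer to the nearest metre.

292 m

Δφ = -4.16978° − -4.16769° = -0.00209°; Δλ = -115.82131° − -115.82291° = +0.00160°.
1° along a meridian = πR/180 = 111195 m.
ΔN = Δφ × 111195 = -232.4 m; ΔE = Δλ × 111195 × cos(-4.16769°) = +0.00160 × 111195 × 0.997356 = 177.4 m.
Distance = √(ΔE² + ΔN²) = √(177.4² + (-232.4)²) = 292.4 m.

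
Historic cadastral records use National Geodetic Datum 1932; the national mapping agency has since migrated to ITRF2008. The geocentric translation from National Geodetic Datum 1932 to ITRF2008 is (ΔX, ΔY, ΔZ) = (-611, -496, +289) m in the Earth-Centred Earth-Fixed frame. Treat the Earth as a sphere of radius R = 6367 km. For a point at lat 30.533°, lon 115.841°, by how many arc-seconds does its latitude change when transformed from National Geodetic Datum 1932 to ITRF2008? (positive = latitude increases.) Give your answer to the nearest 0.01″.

Δφ = 11.03″

sin φ = 0.508035, cos φ = 0.861337, sin λ = 0.900007, cos λ = -0.435875.
North component: ΔN = −sin φ cos λ·ΔX − sin φ sin λ·ΔY + cos φ·ΔZ = −(0.508035)(-0.435875)(-611) − (0.508035)(0.900007)(-496) + (0.861337)(289) = 340.42 m.
1° of latitude spans πR/180 = 111125 m, so Δφ = 340.42 / 111125 × 3600 = 11.028″.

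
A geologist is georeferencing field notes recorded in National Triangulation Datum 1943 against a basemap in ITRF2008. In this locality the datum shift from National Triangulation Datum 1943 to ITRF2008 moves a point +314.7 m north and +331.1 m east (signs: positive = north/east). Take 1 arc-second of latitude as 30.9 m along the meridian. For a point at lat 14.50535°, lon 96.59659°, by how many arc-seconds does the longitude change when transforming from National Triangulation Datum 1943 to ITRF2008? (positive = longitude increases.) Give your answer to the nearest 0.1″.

Δλ = 11.1″

At latitude 14.50535°, cos φ = 0.968124.
1″ of longitude at this latitude = 30.90 × cos φ = 29.9150 m, so Δλ = 331.1 / 29.9150 = 11.068″.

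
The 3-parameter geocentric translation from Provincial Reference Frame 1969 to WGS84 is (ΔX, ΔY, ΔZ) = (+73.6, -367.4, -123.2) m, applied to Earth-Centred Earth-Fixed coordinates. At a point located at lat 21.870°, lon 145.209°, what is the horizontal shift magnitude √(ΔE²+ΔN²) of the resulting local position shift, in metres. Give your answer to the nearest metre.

260 m

At φ = 21.870°, λ = 145.209°: sin φ = 0.372502, cos φ = 0.928031, sin λ = 0.570585, cos λ = -0.821239.
ΔE = −sin λ·ΔX + cos λ·ΔY = −(0.570585)·(73.6) + (-0.821239)·(-367.4) = 259.73 m.
ΔN = −sin φ cos λ·ΔX − sin φ sin λ·ΔY + cos φ·ΔZ = −(0.372502)(-0.821239)(73.6) − (0.372502)(0.570585)(-367.4) + (0.928031)(-123.2) = -13.73 m.
Horizontal magnitude = √(ΔE² + ΔN²) = √(259.73² + (-13.73)²) = 260.09 m.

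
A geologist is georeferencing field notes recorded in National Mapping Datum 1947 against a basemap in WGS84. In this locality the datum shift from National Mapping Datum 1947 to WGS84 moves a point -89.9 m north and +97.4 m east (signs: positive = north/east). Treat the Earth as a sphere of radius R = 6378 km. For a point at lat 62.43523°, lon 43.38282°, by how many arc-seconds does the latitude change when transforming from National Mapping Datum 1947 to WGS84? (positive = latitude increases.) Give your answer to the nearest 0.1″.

On a sphere of radius R, 1 rad of latitude = R, so Δφ = ΔN / R = -89.9 / 6378000 = -1.4095e-05 rad = -2.907″.

Δφ = -2.9″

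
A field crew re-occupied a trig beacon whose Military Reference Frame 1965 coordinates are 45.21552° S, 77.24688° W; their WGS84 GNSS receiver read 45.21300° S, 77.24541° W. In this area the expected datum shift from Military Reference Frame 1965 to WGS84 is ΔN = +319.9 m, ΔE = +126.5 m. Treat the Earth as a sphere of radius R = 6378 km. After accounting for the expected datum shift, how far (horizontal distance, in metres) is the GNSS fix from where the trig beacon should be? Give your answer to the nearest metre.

41 m

Observed coordinate differences: Δφ = +0.00252°, Δλ = +0.00147°.
Converting to metres (1° lat = 111317 m, cos φ = 0.704442): observed ΔN = 280.5 m, observed ΔE = 115.3 m.
Subtracting the expected shift leaves a residual of 280.5 − (319.9) = -39.4 m north and 115.3 − (126.5) = -11.2 m east.
Residual distance = √((-39.4)² + (-11.2)²) = 41.0 m.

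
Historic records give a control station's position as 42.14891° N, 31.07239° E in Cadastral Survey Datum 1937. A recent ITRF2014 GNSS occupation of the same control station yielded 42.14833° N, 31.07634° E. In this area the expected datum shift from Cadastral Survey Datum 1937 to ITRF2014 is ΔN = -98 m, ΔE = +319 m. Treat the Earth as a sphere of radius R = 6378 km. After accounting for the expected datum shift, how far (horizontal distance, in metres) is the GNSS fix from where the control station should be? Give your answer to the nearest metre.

Observed coordinate differences: Δφ = -0.00058°, Δλ = +0.00395°.
Converting to metres (1° lat = 111317 m, cos φ = 0.741403): observed ΔN = -64.6 m, observed ΔE = 326.0 m.
Subtracting the expected shift leaves a residual of -64.6 − (-98) = 33.4 m north and 326.0 − (319) = 7.0 m east.
Residual distance = √(33.4² + 7.0²) = 34.2 m.

34 m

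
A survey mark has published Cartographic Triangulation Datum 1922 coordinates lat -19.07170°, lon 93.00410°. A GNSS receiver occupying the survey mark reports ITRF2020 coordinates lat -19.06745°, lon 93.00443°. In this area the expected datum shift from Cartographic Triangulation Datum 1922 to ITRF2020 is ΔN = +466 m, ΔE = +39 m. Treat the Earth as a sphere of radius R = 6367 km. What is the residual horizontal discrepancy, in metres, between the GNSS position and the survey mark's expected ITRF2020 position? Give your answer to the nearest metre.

Observed coordinate differences: Δφ = +0.00425°, Δλ = +0.00033°.
Converting to metres (1° lat = 111125 m, cos φ = 0.945110): observed ΔN = 472.3 m, observed ΔE = 34.7 m.
Subtracting the expected shift leaves a residual of 472.3 − (466) = 6.3 m north and 34.7 − (39) = -4.3 m east.
Residual distance = √(6.3² + (-4.3)²) = 7.6 m.

8 m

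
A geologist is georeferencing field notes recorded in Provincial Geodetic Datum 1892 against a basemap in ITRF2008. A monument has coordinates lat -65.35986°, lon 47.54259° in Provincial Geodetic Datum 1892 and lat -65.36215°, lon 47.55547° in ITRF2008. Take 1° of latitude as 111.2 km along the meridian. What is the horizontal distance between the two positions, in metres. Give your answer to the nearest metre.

Δφ = -65.36215° − -65.35986° = -0.00229°; Δλ = 47.55547° − 47.54259° = +0.01288°.
ΔN = Δφ × 111200 = -254.6 m; ΔE = Δλ × 111200 × cos(-65.35986°) = +0.01288 × 111200 × 0.416918 = 597.1 m.
Distance = √(ΔE² + ΔN²) = √(597.1² + (-254.6)²) = 649.2 m.

649 m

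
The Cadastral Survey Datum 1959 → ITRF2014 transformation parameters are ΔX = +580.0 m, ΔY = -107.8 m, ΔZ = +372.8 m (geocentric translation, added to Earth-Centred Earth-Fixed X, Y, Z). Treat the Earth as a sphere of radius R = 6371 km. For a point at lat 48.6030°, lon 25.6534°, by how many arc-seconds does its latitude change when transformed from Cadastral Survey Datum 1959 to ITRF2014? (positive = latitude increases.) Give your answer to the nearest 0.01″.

Δφ = -3.58″

sin φ = 0.750146, cos φ = 0.661273, sin λ = 0.432926, cos λ = 0.901429.
North component: ΔN = −sin φ cos λ·ΔX − sin φ sin λ·ΔY + cos φ·ΔZ = −(0.750146)(0.901429)(580.0) − (0.750146)(0.432926)(-107.8) + (0.661273)(372.8) = -110.67 m.
1° of latitude spans πR/180 = 111195 m, so Δφ = -110.67 / 111195 × 3600 = -3.583″.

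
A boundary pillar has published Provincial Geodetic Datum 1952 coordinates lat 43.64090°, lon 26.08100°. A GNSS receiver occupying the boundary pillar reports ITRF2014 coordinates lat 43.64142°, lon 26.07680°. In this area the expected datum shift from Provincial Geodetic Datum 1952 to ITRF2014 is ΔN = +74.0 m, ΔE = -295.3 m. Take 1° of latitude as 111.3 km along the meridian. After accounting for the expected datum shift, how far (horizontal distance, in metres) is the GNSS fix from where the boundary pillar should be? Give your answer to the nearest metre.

46 m

Observed coordinate differences: Δφ = +0.00052°, Δλ = -0.00420°.
Converting to metres (1° lat = 111300 m, cos φ = 0.723679): observed ΔN = 57.9 m, observed ΔE = -338.3 m.
Subtracting the expected shift leaves a residual of 57.9 − (74.0) = -16.1 m north and -338.3 − (-295.3) = -43.0 m east.
Residual distance = √((-16.1)² + (-43.0)²) = 45.9 m.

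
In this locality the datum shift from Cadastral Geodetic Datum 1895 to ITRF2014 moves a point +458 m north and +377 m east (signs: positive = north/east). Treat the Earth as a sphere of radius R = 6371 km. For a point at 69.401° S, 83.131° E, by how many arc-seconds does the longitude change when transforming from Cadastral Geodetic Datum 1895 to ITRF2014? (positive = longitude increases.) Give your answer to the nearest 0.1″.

At latitude -69.401°, cos φ = 0.351825.
One radian of longitude at latitude φ spans R cos φ, so Δλ = ΔE / (R cos φ) = 377.0 / (6371000 × 0.351825) = 1.6819e-04 rad = 34.692″.

Δλ = 34.7″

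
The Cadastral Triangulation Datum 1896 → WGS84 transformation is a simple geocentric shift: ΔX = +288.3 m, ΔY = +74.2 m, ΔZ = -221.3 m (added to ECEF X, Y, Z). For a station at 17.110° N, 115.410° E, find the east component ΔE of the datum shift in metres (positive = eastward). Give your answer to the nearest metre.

At φ = 17.110°, λ = 115.410°: sin φ = 0.294207, cos φ = 0.955742, sin λ = 0.903260, cos λ = -0.429093.
ΔE = −sin λ·ΔX + cos λ·ΔY = −(0.903260)·(288.3) + (-0.429093)·(74.2) = -292.25 m.

ΔE = -292 m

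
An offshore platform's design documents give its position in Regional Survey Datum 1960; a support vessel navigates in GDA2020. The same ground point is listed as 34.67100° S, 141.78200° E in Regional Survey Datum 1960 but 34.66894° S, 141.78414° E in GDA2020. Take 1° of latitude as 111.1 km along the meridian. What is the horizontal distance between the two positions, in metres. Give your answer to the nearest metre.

Δφ = -34.66894° − -34.67100° = +0.00206°; Δλ = 141.78414° − 141.78200° = +0.00214°.
ΔN = Δφ × 111100 = 228.9 m; ΔE = Δλ × 111100 × cos(-34.67100°) = +0.00214 × 111100 × 0.822432 = 195.5 m.
Distance = √(ΔE² + ΔN²) = √(195.5² + 228.9²) = 301.0 m.

301 m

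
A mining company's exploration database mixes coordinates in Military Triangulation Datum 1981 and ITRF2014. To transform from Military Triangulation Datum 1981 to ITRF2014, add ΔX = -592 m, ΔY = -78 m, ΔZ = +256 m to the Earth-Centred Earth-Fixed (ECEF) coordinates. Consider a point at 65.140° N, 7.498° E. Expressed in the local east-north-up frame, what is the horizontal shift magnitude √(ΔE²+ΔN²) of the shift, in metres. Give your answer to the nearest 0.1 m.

The local east axis at (φ, λ) is (−sin λ, cos λ, 0), so ΔE = −sin(7.498°)·(-592) + cos(7.498°)·(-78) = -0.08 m.
The local north axis is (−sin φ cos λ, −sin φ sin λ, cos φ), giving ΔN = 532.551 + 9.235 + 107.623 = 649.41 m.
Horizontal magnitude = √(ΔE² + ΔN²) = √((-0.08)² + 649.41²) = 649.41 m.

649.4 m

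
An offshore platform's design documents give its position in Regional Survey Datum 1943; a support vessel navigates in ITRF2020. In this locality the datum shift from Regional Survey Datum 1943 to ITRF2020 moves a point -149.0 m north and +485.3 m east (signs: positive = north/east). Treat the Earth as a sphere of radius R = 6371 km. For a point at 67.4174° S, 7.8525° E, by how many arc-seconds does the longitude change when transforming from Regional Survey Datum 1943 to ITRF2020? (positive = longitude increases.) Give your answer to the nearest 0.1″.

Δλ = 40.9″

At latitude -67.4174°, cos φ = 0.384015.
One radian of longitude at latitude φ spans R cos φ, so Δλ = ΔE / (R cos φ) = 485.3 / (6371000 × 0.384015) = 1.9836e-04 rad = 40.915″.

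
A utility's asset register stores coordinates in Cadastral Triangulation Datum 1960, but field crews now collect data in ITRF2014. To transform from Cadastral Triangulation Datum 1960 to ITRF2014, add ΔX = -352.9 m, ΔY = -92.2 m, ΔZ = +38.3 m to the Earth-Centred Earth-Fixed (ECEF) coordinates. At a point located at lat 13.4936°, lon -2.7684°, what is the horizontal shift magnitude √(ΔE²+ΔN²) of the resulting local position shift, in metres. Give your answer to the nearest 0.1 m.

The local east axis at (φ, λ) is (−sin λ, cos λ, 0), so ΔE = −sin(-2.7684°)·(-352.9) + cos(-2.7684°)·(-92.2) = -109.14 m.
The local north axis is (−sin φ cos λ, −sin φ sin λ, cos φ), giving ΔN = 82.248 − 1.039 + 37.243 = 118.45 m.
Horizontal magnitude = √(ΔE² + ΔN²) = √((-109.14)² + 118.45²) = 161.06 m.

161.1 m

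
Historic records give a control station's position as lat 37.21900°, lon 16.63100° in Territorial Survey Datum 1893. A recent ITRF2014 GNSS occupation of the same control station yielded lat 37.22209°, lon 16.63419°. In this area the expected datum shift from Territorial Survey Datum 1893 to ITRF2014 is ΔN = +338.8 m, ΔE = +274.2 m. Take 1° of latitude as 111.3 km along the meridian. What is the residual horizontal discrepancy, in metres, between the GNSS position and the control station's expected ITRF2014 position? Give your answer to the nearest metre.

10 m

Observed coordinate differences: Δφ = +0.00309°, Δλ = +0.00319°.
Converting to metres (1° lat = 111300 m, cos φ = 0.796329): observed ΔN = 343.9 m, observed ΔE = 282.7 m.
Subtracting the expected shift leaves a residual of 343.9 − (338.8) = 5.1 m north and 282.7 − (274.2) = 8.5 m east.
Residual distance = √(5.1² + 8.5²) = 10.0 m.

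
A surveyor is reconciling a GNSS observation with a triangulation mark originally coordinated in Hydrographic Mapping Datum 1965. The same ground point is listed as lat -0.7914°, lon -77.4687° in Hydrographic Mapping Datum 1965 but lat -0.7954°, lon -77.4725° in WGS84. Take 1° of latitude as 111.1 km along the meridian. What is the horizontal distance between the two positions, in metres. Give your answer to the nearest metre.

Δφ = -0.7954° − -0.7914° = -0.0040°; Δλ = -77.4725° − -77.4687° = -0.0038°.
ΔN = Δφ × 111100 = -444.4 m; ΔE = Δλ × 111100 × cos(-0.7914°) = -0.0038 × 111100 × 0.999905 = -422.1 m.
Distance = √(ΔE² + ΔN²) = √((-422.1)² + (-444.4)²) = 612.9 m.

613 m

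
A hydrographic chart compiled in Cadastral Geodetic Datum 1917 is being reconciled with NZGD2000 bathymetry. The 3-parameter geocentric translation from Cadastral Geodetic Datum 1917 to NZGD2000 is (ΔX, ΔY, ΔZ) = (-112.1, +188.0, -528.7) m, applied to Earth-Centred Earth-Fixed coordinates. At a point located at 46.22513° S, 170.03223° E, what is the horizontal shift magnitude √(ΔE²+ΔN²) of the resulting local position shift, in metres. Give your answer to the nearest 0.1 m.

The local east axis at (φ, λ) is (−sin λ, cos λ, 0), so ΔE = −sin(170.03223°)·(-112.1) + cos(170.03223°)·188.0 = -165.76 m.
The local north axis is (−sin φ cos λ, −sin φ sin λ, cos φ), giving ΔN = 79.722 + 23.497 − 365.769 = -262.55 m.
Horizontal magnitude = √(ΔE² + ΔN²) = √((-165.76)² + (-262.55)²) = 310.50 m.

310.5 m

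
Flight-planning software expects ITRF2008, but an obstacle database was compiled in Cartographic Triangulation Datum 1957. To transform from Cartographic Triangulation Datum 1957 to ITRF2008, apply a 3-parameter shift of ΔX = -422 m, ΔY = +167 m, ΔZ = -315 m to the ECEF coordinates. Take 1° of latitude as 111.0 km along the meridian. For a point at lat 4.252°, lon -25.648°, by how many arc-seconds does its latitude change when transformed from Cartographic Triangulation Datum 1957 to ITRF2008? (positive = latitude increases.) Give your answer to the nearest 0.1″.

Δφ = -9.1″

sin φ = 0.074143, cos φ = 0.997248, sin λ = -0.432841, cos λ = 0.901470.
North component: ΔN = −sin φ cos λ·ΔX − sin φ sin λ·ΔY + cos φ·ΔZ = −(0.074143)(0.901470)(-422) − (0.074143)(-0.432841)(167) + (0.997248)(-315) = -280.57 m.
1° of latitude spans 111000 m, so Δφ = -280.57 / 111000 × 3600 = -9.100″.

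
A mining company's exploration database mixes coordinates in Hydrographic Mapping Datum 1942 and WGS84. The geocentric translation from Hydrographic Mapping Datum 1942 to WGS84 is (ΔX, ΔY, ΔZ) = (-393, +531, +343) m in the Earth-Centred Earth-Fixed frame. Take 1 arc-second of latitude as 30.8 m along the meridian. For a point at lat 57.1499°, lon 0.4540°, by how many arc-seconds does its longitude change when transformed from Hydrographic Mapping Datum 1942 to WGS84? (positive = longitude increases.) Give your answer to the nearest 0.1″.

Δλ = 32.0″

sin φ = 0.840093, cos φ = 0.542443, sin λ = 0.007924, cos λ = 0.999969.
East component: ΔE = −sin λ·ΔX + cos λ·ΔY = −(0.007924)(-393) + (0.999969)(531) = 534.10 m.
1° of latitude spans 3600 × 30.80 = 110880 m; at latitude φ, 1° of longitude spans that × cos φ = 60146.1 m, so Δλ = 534.10 / 60146.1 × 3600 = 31.968″.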